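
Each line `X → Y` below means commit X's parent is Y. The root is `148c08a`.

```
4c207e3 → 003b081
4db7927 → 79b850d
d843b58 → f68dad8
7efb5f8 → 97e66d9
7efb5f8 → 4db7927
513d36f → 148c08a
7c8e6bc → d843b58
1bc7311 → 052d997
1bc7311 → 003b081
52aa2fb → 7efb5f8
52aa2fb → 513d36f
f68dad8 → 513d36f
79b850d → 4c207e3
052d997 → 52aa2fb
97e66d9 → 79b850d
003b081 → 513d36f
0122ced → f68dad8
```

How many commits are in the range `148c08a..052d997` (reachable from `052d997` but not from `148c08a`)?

9

Reachable from 052d997: {003b081, 052d997, 148c08a, 4c207e3, 4db7927, 513d36f, 52aa2fb, 79b850d, 7efb5f8, 97e66d9}.
Reachable from 148c08a: {148c08a}.
In 052d997's history but not 148c08a's: {003b081, 052d997, 4c207e3, 4db7927, 513d36f, 52aa2fb, 79b850d, 7efb5f8, 97e66d9} — 9 commits.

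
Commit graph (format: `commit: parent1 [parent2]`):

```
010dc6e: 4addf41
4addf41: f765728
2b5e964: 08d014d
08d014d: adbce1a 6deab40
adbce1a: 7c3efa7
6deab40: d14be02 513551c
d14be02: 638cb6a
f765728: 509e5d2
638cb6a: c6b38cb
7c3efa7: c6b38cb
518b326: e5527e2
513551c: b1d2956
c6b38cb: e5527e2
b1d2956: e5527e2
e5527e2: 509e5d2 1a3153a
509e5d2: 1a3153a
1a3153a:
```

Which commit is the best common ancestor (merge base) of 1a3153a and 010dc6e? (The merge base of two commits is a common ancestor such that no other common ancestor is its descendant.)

Ancestors of 1a3153a: {1a3153a}.
Ancestors of 010dc6e: {010dc6e, 1a3153a, 4addf41, 509e5d2, f765728}.
Common ancestors: {1a3153a}.
The only common ancestor is 1a3153a, so it is the merge base.

1a3153a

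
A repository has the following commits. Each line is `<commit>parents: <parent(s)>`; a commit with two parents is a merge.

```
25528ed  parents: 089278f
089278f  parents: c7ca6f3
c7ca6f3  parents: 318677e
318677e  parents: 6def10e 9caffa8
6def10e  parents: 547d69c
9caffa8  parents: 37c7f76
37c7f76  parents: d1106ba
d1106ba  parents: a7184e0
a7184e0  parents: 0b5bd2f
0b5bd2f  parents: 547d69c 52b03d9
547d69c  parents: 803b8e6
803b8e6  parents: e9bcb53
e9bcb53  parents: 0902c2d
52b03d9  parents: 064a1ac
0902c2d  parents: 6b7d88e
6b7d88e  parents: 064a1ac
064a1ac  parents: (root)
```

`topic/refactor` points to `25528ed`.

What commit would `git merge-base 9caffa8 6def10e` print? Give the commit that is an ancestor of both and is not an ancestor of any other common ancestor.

547d69c

Ancestors of 9caffa8: {064a1ac, 0902c2d, 0b5bd2f, 37c7f76, 52b03d9, 547d69c, 6b7d88e, 803b8e6, 9caffa8, a7184e0, d1106ba, e9bcb53}.
Ancestors of 6def10e: {064a1ac, 0902c2d, 547d69c, 6b7d88e, 6def10e, 803b8e6, e9bcb53}.
Common ancestors: {064a1ac, 0902c2d, 547d69c, 6b7d88e, 803b8e6, e9bcb53}.
Among these, 547d69c is not an ancestor of any other common ancestor — it is the merge base.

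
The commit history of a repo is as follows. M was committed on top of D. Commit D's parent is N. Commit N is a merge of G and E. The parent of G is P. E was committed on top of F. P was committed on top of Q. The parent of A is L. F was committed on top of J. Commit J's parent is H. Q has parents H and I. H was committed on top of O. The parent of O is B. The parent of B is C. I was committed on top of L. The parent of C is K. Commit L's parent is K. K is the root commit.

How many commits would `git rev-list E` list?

Walking parent pointers from E: reachable set = {B, C, E, F, H, J, K, O}.
That is 8 commits.

8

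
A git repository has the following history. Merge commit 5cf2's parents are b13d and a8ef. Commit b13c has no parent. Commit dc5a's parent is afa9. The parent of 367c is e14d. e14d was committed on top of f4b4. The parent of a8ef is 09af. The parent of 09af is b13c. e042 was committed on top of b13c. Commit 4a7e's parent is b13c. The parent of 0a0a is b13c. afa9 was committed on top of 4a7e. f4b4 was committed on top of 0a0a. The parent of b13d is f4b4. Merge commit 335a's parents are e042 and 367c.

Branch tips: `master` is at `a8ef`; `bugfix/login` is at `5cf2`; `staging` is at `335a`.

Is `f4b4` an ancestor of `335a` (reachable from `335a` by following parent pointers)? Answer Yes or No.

Yes

Ancestors of 335a (commits reachable by following parents): {0a0a, 335a, 367c, b13c, e042, e14d, f4b4}.
f4b4 is in that set, so it is an ancestor of 335a.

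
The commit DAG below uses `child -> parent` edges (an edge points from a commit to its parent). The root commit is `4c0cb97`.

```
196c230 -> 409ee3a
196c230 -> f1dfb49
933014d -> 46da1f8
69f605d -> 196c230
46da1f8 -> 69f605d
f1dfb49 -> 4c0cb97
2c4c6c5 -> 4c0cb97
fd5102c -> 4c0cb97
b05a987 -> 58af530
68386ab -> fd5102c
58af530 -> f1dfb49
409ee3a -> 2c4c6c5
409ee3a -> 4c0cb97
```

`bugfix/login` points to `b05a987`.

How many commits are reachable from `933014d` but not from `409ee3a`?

Reachable from 933014d: {196c230, 2c4c6c5, 409ee3a, 46da1f8, 4c0cb97, 69f605d, 933014d, f1dfb49}.
Reachable from 409ee3a: {2c4c6c5, 409ee3a, 4c0cb97}.
In 933014d's history but not 409ee3a's: {196c230, 46da1f8, 69f605d, 933014d, f1dfb49} — 5 commits.

5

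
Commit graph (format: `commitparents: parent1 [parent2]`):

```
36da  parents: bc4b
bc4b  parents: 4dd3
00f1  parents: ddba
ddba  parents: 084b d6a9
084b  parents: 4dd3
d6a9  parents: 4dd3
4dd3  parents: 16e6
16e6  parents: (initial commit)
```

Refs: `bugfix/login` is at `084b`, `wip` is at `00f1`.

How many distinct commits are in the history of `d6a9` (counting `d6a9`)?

Walking parent pointers from d6a9: reachable set = {16e6, 4dd3, d6a9}.
That is 3 commits.

3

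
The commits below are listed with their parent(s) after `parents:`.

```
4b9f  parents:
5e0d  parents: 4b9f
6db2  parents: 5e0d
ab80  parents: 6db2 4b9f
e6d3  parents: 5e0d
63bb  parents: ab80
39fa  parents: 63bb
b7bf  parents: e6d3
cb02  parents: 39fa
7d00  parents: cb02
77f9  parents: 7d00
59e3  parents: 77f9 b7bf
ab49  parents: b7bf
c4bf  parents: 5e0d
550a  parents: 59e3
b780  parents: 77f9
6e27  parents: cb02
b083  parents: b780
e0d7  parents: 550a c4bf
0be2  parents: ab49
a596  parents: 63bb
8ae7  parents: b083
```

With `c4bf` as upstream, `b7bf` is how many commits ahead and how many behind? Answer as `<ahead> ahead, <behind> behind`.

2 ahead, 1 behind

Reachable from b7bf: {4b9f, 5e0d, b7bf, e6d3}.
Reachable from c4bf: {4b9f, 5e0d, c4bf}.
Only in b7bf's history (ahead): {b7bf, e6d3} — 2.
Only in c4bf's history (behind): {c4bf} — 1.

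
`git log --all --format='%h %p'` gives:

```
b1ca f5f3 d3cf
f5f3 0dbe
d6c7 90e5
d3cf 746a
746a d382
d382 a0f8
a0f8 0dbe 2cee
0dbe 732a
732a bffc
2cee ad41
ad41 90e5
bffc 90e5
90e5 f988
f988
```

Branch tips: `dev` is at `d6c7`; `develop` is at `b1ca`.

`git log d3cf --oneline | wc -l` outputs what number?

Walking parent pointers from d3cf: reachable set = {0dbe, 2cee, 732a, 746a, 90e5, a0f8, ad41, bffc, d382, d3cf, f988}.
That is 11 commits.

11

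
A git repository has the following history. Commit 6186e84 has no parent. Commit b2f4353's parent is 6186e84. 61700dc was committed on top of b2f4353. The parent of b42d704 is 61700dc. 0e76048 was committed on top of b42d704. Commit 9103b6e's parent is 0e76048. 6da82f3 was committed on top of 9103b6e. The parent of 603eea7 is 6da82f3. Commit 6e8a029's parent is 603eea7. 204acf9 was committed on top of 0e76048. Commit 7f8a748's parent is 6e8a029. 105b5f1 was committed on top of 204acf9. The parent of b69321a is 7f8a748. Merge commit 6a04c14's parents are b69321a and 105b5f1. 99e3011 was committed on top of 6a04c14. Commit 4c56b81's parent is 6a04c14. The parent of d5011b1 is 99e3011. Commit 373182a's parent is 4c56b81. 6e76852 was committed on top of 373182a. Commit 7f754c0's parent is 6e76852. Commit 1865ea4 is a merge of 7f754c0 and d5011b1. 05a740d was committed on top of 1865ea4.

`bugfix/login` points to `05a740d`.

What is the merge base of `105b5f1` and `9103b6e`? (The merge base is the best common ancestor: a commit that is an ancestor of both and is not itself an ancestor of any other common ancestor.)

Ancestors of 105b5f1: {0e76048, 105b5f1, 204acf9, 61700dc, 6186e84, b2f4353, b42d704}.
Ancestors of 9103b6e: {0e76048, 61700dc, 6186e84, 9103b6e, b2f4353, b42d704}.
Common ancestors: {0e76048, 61700dc, 6186e84, b2f4353, b42d704}.
Among these, 0e76048 is not an ancestor of any other common ancestor — it is the merge base.

0e76048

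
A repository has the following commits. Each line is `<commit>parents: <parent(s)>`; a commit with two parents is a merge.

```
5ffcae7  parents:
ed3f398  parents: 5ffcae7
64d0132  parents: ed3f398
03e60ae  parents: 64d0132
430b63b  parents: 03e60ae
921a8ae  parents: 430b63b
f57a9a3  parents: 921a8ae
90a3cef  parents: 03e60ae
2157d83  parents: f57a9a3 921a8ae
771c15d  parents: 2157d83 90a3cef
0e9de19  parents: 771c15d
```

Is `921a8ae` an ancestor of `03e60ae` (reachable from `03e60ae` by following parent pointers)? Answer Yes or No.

Ancestors of 03e60ae: {03e60ae, 5ffcae7, 64d0132, ed3f398}.
921a8ae is not in that set, so it is not an ancestor of 03e60ae.

No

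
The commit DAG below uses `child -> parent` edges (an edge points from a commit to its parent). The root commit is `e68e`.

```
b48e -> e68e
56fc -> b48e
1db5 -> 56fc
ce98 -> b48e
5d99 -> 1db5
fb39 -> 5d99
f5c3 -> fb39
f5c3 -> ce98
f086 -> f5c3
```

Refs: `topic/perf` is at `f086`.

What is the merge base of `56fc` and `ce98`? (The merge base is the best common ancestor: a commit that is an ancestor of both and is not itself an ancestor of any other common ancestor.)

Ancestors of 56fc: {56fc, b48e, e68e}.
Ancestors of ce98: {b48e, ce98, e68e}.
Common ancestors: {b48e, e68e}.
Among these, b48e is not an ancestor of any other common ancestor — it is the merge base.

b48e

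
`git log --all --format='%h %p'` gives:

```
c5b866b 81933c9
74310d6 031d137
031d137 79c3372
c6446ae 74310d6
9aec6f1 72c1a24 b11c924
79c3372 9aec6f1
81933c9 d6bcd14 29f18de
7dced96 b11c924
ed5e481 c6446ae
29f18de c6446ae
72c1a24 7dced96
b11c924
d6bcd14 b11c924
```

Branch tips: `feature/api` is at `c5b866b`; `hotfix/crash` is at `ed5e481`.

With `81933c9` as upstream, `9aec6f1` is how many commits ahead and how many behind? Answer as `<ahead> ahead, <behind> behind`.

0 ahead, 7 behind

Reachable from 9aec6f1: {72c1a24, 7dced96, 9aec6f1, b11c924}.
Reachable from 81933c9: {031d137, 29f18de, 72c1a24, 74310d6, 79c3372, 7dced96, 81933c9, 9aec6f1, b11c924, c6446ae, d6bcd14}.
Only in 9aec6f1's history (ahead): {} — 0.
Only in 81933c9's history (behind): {031d137, 29f18de, 74310d6, 79c3372, 81933c9, c6446ae, d6bcd14} — 7.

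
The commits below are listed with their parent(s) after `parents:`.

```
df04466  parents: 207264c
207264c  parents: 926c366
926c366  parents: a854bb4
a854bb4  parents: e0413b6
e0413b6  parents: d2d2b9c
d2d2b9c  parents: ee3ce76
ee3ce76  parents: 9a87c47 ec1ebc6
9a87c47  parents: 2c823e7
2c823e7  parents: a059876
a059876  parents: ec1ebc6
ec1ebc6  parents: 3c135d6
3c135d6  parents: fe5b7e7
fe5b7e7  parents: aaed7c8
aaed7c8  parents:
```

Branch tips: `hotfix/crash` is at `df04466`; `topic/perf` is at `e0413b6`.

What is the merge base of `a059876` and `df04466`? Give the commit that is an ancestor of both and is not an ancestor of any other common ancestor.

Ancestors of a059876: {3c135d6, a059876, aaed7c8, ec1ebc6, fe5b7e7}.
Ancestors of df04466: {207264c, 2c823e7, 3c135d6, 926c366, 9a87c47, a059876, a854bb4, aaed7c8, d2d2b9c, df04466, e0413b6, ec1ebc6, ee3ce76, fe5b7e7}.
Common ancestors: {3c135d6, a059876, aaed7c8, ec1ebc6, fe5b7e7}.
Among these, a059876 is not an ancestor of any other common ancestor — it is the merge base.

a059876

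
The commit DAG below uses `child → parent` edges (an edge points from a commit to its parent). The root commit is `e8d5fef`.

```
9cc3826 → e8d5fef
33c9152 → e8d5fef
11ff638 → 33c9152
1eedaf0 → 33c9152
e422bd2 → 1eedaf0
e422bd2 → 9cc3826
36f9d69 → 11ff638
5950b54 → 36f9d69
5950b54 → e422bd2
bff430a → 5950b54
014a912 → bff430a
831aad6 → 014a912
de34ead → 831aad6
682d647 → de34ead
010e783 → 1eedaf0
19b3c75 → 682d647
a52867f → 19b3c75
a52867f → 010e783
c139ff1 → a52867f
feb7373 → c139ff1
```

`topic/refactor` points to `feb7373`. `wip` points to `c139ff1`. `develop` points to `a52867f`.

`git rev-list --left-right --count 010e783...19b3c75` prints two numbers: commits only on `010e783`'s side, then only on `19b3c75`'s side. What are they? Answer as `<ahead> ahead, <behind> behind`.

Reachable from 010e783: {010e783, 1eedaf0, 33c9152, e8d5fef}.
Reachable from 19b3c75: {014a912, 11ff638, 19b3c75, 1eedaf0, 33c9152, 36f9d69, 5950b54, 682d647, 831aad6, 9cc3826, bff430a, de34ead, e422bd2, e8d5fef}.
Only in 010e783's history (ahead): {010e783} — 1.
Only in 19b3c75's history (behind): {014a912, 11ff638, 19b3c75, 36f9d69, 5950b54, 682d647, 831aad6, 9cc3826, bff430a, de34ead, e422bd2} — 11.

1 ahead, 11 behind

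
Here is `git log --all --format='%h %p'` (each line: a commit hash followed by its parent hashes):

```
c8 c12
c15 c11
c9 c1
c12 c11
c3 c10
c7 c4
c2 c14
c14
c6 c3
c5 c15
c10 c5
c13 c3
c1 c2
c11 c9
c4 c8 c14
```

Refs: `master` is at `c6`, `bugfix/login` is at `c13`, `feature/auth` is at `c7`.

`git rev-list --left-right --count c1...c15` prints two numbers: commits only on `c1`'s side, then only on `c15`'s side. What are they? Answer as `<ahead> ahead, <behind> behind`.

0 ahead, 3 behind

Reachable from c1: {c1, c14, c2}.
Reachable from c15: {c1, c11, c14, c15, c2, c9}.
Only in c1's history (ahead): {} — 0.
Only in c15's history (behind): {c11, c15, c9} — 3.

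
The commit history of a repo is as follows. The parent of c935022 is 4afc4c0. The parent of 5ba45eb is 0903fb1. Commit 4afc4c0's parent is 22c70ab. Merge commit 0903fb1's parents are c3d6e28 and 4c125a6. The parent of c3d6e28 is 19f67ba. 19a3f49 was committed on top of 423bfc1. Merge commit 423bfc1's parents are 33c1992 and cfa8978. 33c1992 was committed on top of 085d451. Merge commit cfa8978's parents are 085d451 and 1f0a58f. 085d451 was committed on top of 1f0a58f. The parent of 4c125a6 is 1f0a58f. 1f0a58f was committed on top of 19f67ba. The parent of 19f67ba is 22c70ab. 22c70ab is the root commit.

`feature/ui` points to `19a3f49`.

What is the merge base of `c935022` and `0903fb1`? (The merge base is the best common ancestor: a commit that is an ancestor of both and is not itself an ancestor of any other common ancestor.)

Ancestors of c935022: {22c70ab, 4afc4c0, c935022}.
Ancestors of 0903fb1: {0903fb1, 19f67ba, 1f0a58f, 22c70ab, 4c125a6, c3d6e28}.
Common ancestors: {22c70ab}.
The only common ancestor is 22c70ab, so it is the merge base.

22c70ab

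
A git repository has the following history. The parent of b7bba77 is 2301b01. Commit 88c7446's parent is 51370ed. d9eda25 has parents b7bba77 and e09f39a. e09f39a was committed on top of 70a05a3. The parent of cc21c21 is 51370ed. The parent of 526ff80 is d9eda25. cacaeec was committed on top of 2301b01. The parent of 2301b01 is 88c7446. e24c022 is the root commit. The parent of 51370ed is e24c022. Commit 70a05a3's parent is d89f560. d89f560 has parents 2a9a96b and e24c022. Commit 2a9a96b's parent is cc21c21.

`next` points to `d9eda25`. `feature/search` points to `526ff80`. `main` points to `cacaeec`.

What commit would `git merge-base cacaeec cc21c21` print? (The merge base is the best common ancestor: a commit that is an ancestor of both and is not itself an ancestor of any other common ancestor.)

51370ed

Ancestors of cacaeec: {2301b01, 51370ed, 88c7446, cacaeec, e24c022}.
Ancestors of cc21c21: {51370ed, cc21c21, e24c022}.
Common ancestors: {51370ed, e24c022}.
Among these, 51370ed is not an ancestor of any other common ancestor — it is the merge base.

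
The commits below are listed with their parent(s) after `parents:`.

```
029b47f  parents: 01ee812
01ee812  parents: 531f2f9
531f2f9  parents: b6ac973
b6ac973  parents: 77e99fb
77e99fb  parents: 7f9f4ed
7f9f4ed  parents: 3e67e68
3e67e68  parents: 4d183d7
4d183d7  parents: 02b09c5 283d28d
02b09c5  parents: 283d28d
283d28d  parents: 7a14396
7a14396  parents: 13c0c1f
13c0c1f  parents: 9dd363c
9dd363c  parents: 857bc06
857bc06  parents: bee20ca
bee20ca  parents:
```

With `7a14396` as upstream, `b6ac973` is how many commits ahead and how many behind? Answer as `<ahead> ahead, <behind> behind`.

7 ahead, 0 behind

Reachable from b6ac973: {02b09c5, 13c0c1f, 283d28d, 3e67e68, 4d183d7, 77e99fb, 7a14396, 7f9f4ed, 857bc06, 9dd363c, b6ac973, bee20ca}.
Reachable from 7a14396: {13c0c1f, 7a14396, 857bc06, 9dd363c, bee20ca}.
Only in b6ac973's history (ahead): {02b09c5, 283d28d, 3e67e68, 4d183d7, 77e99fb, 7f9f4ed, b6ac973} — 7.
Only in 7a14396's history (behind): {} — 0.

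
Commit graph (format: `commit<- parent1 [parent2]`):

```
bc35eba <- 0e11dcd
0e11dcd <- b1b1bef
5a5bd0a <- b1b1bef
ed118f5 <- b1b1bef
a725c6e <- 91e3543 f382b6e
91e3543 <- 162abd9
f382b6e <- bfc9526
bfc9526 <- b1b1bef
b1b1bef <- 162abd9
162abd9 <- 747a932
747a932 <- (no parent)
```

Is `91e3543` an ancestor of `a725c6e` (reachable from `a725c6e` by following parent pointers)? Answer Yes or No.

Yes

Ancestors of a725c6e (commits reachable by following parents): {162abd9, 747a932, 91e3543, a725c6e, b1b1bef, bfc9526, f382b6e}.
91e3543 is in that set, so it is an ancestor of a725c6e.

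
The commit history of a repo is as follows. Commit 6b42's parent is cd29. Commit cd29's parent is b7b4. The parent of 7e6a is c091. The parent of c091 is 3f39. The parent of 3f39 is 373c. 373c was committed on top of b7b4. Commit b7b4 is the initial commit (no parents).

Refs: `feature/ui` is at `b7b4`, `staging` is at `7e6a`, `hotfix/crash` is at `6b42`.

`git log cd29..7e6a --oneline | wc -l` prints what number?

Reachable from 7e6a: {373c, 3f39, 7e6a, b7b4, c091}.
Reachable from cd29: {b7b4, cd29}.
In 7e6a's history but not cd29's: {373c, 3f39, 7e6a, c091} — 4 commits.

4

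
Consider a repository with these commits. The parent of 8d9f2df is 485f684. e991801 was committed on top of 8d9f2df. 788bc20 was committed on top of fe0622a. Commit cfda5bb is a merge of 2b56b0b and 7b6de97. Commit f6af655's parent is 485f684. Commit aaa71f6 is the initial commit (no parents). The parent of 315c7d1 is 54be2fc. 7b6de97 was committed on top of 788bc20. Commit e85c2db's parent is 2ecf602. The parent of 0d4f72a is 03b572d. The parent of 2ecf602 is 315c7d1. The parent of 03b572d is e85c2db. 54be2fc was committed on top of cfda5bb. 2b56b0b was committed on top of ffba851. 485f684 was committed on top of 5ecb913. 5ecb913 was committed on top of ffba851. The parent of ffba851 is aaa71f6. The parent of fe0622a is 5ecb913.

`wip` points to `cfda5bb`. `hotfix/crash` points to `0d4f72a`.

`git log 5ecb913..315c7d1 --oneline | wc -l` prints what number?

Reachable from 315c7d1: {2b56b0b, 315c7d1, 54be2fc, 5ecb913, 788bc20, 7b6de97, aaa71f6, cfda5bb, fe0622a, ffba851}.
Reachable from 5ecb913: {5ecb913, aaa71f6, ffba851}.
In 315c7d1's history but not 5ecb913's: {2b56b0b, 315c7d1, 54be2fc, 788bc20, 7b6de97, cfda5bb, fe0622a} — 7 commits.

7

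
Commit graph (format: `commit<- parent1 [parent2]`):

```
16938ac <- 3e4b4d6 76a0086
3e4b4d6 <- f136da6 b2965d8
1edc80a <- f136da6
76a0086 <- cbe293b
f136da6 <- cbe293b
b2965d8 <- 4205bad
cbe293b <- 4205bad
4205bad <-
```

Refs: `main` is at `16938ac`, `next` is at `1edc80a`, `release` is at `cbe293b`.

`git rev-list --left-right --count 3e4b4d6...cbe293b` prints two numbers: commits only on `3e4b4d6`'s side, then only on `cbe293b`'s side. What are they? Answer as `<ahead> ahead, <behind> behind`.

3 ahead, 0 behind

Reachable from 3e4b4d6: {3e4b4d6, 4205bad, b2965d8, cbe293b, f136da6}.
Reachable from cbe293b: {4205bad, cbe293b}.
Only in 3e4b4d6's history (ahead): {3e4b4d6, b2965d8, f136da6} — 3.
Only in cbe293b's history (behind): {} — 0.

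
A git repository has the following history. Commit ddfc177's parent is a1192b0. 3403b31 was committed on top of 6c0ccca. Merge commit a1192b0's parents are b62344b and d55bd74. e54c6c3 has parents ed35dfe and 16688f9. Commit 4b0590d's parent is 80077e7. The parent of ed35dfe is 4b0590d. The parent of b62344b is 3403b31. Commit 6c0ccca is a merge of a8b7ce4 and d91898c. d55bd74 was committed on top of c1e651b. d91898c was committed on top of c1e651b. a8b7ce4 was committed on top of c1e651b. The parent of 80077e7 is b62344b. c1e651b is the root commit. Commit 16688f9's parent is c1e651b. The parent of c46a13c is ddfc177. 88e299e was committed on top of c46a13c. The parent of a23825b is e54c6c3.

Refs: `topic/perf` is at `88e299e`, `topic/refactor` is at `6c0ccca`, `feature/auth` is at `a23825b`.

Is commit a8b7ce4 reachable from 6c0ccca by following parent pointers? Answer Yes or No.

Yes

Ancestors of 6c0ccca (commits reachable by following parents): {6c0ccca, a8b7ce4, c1e651b, d91898c}.
a8b7ce4 is in that set, so it is an ancestor of 6c0ccca.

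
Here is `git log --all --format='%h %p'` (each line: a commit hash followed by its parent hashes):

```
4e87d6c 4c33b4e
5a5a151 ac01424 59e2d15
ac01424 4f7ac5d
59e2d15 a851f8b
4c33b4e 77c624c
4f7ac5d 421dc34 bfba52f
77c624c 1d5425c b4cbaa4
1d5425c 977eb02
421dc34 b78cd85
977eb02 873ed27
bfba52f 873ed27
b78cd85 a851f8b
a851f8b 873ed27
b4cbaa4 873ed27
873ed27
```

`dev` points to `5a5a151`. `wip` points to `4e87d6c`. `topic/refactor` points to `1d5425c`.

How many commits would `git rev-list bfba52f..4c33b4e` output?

5

Reachable from 4c33b4e: {1d5425c, 4c33b4e, 77c624c, 873ed27, 977eb02, b4cbaa4}.
Reachable from bfba52f: {873ed27, bfba52f}.
In 4c33b4e's history but not bfba52f's: {1d5425c, 4c33b4e, 77c624c, 977eb02, b4cbaa4} — 5 commits.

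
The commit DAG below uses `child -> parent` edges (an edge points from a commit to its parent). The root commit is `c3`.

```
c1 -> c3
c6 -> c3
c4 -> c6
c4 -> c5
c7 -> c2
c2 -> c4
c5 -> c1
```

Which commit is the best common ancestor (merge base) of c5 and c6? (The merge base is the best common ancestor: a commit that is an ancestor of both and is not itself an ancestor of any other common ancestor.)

c3

Ancestors of c5: {c1, c3, c5}.
Ancestors of c6: {c3, c6}.
Common ancestors: {c3}.
The only common ancestor is c3, so it is the merge base.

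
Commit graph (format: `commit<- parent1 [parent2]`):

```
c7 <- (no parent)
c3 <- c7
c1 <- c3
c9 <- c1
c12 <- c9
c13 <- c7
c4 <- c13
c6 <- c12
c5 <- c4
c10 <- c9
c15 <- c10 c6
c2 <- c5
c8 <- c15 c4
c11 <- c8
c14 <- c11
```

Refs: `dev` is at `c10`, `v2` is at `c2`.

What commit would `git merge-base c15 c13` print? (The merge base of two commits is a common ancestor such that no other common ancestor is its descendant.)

Ancestors of c15: {c1, c10, c12, c15, c3, c6, c7, c9}.
Ancestors of c13: {c13, c7}.
Common ancestors: {c7}.
The only common ancestor is c7, so it is the merge base.

c7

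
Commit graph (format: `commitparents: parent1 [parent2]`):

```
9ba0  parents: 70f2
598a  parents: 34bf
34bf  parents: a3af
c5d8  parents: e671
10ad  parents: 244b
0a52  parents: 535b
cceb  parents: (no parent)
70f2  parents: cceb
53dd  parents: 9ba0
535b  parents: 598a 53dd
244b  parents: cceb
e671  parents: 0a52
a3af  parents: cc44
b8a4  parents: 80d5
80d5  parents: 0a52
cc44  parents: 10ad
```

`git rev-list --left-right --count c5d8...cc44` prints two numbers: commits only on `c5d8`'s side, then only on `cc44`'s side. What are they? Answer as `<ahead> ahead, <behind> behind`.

10 ahead, 0 behind

Reachable from c5d8: {0a52, 10ad, 244b, 34bf, 535b, 53dd, 598a, 70f2, 9ba0, a3af, c5d8, cc44, cceb, e671}.
Reachable from cc44: {10ad, 244b, cc44, cceb}.
Only in c5d8's history (ahead): {0a52, 34bf, 535b, 53dd, 598a, 70f2, 9ba0, a3af, c5d8, e671} — 10.
Only in cc44's history (behind): {} — 0.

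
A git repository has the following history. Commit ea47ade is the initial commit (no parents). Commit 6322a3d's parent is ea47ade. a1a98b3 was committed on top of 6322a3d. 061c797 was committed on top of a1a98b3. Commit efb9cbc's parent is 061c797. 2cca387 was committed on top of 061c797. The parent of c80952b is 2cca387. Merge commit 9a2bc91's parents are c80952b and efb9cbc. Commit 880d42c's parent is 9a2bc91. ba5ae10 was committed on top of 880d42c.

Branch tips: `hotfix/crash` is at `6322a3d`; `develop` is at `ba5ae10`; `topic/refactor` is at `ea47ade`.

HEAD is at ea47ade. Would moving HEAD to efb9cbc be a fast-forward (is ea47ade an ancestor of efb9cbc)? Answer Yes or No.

Yes

A fast-forward from ea47ade to efb9cbc is possible iff ea47ade is an ancestor of efb9cbc.
Ancestors of efb9cbc: {061c797, 6322a3d, a1a98b3, ea47ade, efb9cbc}.
ea47ade is among them, so fast-forward is possible.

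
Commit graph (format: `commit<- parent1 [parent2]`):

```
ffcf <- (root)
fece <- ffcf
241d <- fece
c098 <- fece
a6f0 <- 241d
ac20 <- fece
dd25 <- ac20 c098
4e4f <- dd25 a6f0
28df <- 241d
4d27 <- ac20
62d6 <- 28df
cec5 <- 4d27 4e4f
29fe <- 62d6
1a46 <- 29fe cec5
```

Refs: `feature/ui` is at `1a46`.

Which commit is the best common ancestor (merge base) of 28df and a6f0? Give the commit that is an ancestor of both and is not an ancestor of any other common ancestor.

241d

Ancestors of 28df: {241d, 28df, fece, ffcf}.
Ancestors of a6f0: {241d, a6f0, fece, ffcf}.
Common ancestors: {241d, fece, ffcf}.
Among these, 241d is not an ancestor of any other common ancestor — it is the merge base.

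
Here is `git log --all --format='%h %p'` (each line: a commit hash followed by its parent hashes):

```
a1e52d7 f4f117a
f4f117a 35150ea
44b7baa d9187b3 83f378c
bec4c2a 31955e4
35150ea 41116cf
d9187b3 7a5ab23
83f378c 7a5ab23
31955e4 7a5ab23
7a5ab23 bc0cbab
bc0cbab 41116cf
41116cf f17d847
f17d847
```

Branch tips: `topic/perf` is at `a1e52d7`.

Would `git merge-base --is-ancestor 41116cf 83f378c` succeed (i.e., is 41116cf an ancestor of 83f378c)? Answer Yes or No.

Ancestors of 83f378c (commits reachable by following parents): {41116cf, 7a5ab23, 83f378c, bc0cbab, f17d847}.
41116cf is in that set, so it is an ancestor of 83f378c.

Yes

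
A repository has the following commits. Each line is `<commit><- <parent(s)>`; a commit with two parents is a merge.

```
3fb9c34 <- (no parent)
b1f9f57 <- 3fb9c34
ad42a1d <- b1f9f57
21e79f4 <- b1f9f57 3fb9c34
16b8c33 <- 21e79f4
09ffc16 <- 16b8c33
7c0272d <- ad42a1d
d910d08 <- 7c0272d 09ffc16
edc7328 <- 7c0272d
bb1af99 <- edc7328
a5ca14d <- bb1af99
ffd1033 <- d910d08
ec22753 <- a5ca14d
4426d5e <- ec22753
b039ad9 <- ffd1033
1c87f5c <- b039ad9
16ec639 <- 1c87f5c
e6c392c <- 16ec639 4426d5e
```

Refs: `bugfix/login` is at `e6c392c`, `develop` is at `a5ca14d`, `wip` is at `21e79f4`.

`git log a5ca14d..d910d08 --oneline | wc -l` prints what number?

4

Reachable from d910d08: {09ffc16, 16b8c33, 21e79f4, 3fb9c34, 7c0272d, ad42a1d, b1f9f57, d910d08}.
Reachable from a5ca14d: {3fb9c34, 7c0272d, a5ca14d, ad42a1d, b1f9f57, bb1af99, edc7328}.
In d910d08's history but not a5ca14d's: {09ffc16, 16b8c33, 21e79f4, d910d08} — 4 commits.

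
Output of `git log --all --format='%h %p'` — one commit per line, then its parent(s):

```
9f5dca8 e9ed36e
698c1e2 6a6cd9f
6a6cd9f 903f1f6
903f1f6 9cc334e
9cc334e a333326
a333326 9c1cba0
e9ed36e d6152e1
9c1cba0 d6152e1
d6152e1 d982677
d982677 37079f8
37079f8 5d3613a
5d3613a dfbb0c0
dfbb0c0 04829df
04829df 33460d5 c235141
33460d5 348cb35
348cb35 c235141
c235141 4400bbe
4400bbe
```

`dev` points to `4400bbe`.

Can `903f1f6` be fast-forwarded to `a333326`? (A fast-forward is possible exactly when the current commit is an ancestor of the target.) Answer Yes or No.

No

A fast-forward from 903f1f6 to a333326 is possible iff 903f1f6 is an ancestor of a333326.
Ancestors of a333326: {04829df, 33460d5, 348cb35, 37079f8, 4400bbe, 5d3613a, 9c1cba0, a333326, c235141, d6152e1, d982677, dfbb0c0}.
903f1f6 is not among them, so fast-forward is not possible.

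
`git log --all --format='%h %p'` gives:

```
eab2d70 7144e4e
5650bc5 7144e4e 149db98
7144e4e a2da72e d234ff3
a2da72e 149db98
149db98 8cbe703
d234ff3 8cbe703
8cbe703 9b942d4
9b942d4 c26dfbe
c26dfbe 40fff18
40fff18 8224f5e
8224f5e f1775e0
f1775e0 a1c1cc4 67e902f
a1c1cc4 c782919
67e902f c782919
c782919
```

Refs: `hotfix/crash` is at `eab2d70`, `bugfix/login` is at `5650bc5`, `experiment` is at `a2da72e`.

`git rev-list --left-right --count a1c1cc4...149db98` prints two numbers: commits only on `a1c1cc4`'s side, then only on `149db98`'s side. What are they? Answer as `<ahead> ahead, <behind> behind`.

0 ahead, 8 behind

Reachable from a1c1cc4: {a1c1cc4, c782919}.
Reachable from 149db98: {149db98, 40fff18, 67e902f, 8224f5e, 8cbe703, 9b942d4, a1c1cc4, c26dfbe, c782919, f1775e0}.
Only in a1c1cc4's history (ahead): {} — 0.
Only in 149db98's history (behind): {149db98, 40fff18, 67e902f, 8224f5e, 8cbe703, 9b942d4, c26dfbe, f1775e0} — 8.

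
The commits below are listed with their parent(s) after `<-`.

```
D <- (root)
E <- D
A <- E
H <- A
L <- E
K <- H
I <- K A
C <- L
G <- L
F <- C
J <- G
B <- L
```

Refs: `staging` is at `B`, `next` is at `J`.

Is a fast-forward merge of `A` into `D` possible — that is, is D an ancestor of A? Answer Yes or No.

A fast-forward from D to A is possible iff D is an ancestor of A.
Ancestors of A: {A, D, E}.
D is among them, so fast-forward is possible.

Yes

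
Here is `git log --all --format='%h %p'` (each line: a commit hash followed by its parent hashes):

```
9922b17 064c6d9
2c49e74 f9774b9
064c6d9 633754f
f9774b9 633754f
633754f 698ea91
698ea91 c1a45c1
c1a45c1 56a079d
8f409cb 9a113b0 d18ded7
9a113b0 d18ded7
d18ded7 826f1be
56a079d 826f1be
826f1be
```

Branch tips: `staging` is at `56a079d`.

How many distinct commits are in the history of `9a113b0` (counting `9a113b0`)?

Walking parent pointers from 9a113b0: reachable set = {826f1be, 9a113b0, d18ded7}.
That is 3 commits.

3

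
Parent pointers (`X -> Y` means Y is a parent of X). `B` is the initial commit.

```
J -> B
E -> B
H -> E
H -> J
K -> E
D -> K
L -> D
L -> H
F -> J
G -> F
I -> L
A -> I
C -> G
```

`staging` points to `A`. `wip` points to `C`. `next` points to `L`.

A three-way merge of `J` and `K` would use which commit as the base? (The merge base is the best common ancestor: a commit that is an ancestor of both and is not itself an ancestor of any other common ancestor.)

Ancestors of J: {B, J}.
Ancestors of K: {B, E, K}.
Common ancestors: {B}.
The only common ancestor is B, so it is the merge base.

B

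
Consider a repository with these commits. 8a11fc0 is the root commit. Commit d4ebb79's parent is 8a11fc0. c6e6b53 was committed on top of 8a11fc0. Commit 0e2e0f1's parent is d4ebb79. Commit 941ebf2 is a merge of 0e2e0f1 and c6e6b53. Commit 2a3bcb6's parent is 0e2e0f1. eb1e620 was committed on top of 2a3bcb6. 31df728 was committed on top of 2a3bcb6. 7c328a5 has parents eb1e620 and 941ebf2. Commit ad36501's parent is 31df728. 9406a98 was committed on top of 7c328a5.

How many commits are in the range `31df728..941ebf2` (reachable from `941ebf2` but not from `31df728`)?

Reachable from 941ebf2: {0e2e0f1, 8a11fc0, 941ebf2, c6e6b53, d4ebb79}.
Reachable from 31df728: {0e2e0f1, 2a3bcb6, 31df728, 8a11fc0, d4ebb79}.
In 941ebf2's history but not 31df728's: {941ebf2, c6e6b53} — 2 commits.

2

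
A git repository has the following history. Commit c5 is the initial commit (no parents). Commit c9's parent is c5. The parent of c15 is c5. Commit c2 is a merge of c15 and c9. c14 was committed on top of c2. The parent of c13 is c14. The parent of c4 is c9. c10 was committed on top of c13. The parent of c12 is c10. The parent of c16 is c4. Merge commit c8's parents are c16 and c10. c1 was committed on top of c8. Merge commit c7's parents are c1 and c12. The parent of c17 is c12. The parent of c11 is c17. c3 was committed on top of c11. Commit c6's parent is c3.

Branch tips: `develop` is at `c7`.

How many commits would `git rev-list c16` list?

Walking parent pointers from c16: reachable set = {c16, c4, c5, c9}.
That is 4 commits.

4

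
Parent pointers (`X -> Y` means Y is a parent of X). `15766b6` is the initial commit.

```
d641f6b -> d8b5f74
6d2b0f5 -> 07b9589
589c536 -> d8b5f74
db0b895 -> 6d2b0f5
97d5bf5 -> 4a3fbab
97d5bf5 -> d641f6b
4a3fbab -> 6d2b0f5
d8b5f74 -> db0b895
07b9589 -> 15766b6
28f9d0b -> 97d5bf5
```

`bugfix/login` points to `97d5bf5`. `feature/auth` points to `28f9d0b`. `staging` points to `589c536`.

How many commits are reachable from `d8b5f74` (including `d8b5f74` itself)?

5

Walking parent pointers from d8b5f74: reachable set = {07b9589, 15766b6, 6d2b0f5, d8b5f74, db0b895}.
That is 5 commits.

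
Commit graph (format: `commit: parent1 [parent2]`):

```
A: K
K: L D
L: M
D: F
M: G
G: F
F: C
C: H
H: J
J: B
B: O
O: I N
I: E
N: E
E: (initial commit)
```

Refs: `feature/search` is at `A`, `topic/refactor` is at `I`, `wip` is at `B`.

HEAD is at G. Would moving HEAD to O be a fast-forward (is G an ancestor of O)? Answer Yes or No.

No

A fast-forward from G to O is possible iff G is an ancestor of O.
Ancestors of O: {E, I, N, O}.
G is not among them, so fast-forward is not possible.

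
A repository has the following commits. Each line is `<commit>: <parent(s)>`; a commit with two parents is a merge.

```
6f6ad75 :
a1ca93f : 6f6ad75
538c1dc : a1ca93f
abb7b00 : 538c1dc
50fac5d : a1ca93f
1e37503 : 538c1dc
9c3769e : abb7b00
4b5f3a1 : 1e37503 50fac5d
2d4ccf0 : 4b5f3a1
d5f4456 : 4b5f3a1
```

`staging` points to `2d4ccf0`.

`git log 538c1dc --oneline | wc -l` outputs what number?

3

Walking parent pointers from 538c1dc: reachable set = {538c1dc, 6f6ad75, a1ca93f}.
That is 3 commits.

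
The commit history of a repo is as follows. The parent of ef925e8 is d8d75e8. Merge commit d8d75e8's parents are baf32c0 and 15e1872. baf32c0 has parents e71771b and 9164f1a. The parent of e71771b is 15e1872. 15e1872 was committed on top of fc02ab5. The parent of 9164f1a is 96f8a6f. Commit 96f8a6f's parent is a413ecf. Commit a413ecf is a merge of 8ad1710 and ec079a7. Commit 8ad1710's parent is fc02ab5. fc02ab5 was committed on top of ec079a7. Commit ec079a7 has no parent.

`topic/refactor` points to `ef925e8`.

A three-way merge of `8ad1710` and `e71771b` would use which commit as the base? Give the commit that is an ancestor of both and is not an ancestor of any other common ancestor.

Ancestors of 8ad1710: {8ad1710, ec079a7, fc02ab5}.
Ancestors of e71771b: {15e1872, e71771b, ec079a7, fc02ab5}.
Common ancestors: {ec079a7, fc02ab5}.
Among these, fc02ab5 is not an ancestor of any other common ancestor — it is the merge base.

fc02ab5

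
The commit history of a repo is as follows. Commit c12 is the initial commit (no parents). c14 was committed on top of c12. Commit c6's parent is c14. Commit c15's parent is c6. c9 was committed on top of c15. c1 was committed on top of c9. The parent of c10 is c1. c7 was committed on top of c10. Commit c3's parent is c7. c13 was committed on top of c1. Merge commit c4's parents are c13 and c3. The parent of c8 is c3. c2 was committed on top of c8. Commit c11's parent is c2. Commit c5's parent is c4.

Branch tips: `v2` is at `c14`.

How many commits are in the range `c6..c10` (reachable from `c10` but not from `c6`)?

Reachable from c10: {c1, c10, c12, c14, c15, c6, c9}.
Reachable from c6: {c12, c14, c6}.
In c10's history but not c6's: {c1, c10, c15, c9} — 4 commits.

4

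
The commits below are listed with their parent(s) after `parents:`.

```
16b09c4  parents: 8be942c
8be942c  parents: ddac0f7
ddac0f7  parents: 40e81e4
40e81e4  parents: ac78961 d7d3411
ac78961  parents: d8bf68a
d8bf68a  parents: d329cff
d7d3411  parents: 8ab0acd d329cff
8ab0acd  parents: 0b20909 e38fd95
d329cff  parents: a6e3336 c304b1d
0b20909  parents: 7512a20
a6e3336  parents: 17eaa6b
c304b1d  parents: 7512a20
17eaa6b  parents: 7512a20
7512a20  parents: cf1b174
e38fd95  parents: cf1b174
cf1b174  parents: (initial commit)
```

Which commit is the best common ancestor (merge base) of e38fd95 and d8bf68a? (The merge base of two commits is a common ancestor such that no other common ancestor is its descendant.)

cf1b174

Ancestors of e38fd95: {cf1b174, e38fd95}.
Ancestors of d8bf68a: {17eaa6b, 7512a20, a6e3336, c304b1d, cf1b174, d329cff, d8bf68a}.
Common ancestors: {cf1b174}.
The only common ancestor is cf1b174, so it is the merge base.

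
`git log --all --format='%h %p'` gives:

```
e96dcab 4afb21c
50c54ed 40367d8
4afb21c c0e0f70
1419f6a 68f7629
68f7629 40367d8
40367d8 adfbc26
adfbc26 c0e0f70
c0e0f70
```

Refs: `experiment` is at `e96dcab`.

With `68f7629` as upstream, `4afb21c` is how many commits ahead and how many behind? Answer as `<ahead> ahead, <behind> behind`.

1 ahead, 3 behind

Reachable from 4afb21c: {4afb21c, c0e0f70}.
Reachable from 68f7629: {40367d8, 68f7629, adfbc26, c0e0f70}.
Only in 4afb21c's history (ahead): {4afb21c} — 1.
Only in 68f7629's history (behind): {40367d8, 68f7629, adfbc26} — 3.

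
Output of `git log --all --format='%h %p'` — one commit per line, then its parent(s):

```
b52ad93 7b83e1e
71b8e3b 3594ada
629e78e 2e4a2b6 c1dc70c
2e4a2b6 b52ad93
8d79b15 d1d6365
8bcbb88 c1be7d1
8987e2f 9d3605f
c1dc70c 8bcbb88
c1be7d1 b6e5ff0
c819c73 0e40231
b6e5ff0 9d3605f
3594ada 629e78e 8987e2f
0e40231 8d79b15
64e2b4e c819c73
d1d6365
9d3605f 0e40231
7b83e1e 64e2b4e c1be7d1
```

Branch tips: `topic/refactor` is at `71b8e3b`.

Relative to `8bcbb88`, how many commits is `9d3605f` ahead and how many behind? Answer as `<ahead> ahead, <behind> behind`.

0 ahead, 3 behind

Reachable from 9d3605f: {0e40231, 8d79b15, 9d3605f, d1d6365}.
Reachable from 8bcbb88: {0e40231, 8bcbb88, 8d79b15, 9d3605f, b6e5ff0, c1be7d1, d1d6365}.
Only in 9d3605f's history (ahead): {} — 0.
Only in 8bcbb88's history (behind): {8bcbb88, b6e5ff0, c1be7d1} — 3.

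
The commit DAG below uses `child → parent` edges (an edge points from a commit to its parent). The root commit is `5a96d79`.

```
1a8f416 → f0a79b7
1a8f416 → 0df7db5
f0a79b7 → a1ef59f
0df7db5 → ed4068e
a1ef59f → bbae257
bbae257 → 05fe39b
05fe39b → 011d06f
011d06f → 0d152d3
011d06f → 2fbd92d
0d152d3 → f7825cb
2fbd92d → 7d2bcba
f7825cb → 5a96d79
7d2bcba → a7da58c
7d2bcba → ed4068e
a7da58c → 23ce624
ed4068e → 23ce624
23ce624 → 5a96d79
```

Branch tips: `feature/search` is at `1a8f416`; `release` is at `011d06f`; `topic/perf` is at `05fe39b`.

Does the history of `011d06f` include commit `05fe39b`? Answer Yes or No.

Ancestors of 011d06f: {011d06f, 0d152d3, 23ce624, 2fbd92d, 5a96d79, 7d2bcba, a7da58c, ed4068e, f7825cb}.
05fe39b is not in that set, so it is not an ancestor of 011d06f.

No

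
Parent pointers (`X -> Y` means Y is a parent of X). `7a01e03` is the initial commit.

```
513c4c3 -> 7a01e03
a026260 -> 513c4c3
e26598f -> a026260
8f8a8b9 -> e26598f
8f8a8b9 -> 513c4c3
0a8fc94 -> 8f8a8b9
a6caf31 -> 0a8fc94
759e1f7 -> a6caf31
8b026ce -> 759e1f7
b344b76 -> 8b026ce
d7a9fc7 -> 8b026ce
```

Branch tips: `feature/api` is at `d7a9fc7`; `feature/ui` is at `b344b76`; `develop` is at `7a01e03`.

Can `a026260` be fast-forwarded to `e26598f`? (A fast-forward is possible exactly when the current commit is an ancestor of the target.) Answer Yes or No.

A fast-forward from a026260 to e26598f is possible iff a026260 is an ancestor of e26598f.
Ancestors of e26598f: {513c4c3, 7a01e03, a026260, e26598f}.
a026260 is among them, so fast-forward is possible.

Yes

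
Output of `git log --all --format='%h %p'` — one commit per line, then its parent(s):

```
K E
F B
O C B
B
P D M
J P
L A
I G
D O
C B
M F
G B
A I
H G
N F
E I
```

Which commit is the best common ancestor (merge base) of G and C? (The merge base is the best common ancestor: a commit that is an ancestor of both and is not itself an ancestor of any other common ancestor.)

B

Ancestors of G: {B, G}.
Ancestors of C: {B, C}.
Common ancestors: {B}.
The only common ancestor is B, so it is the merge base.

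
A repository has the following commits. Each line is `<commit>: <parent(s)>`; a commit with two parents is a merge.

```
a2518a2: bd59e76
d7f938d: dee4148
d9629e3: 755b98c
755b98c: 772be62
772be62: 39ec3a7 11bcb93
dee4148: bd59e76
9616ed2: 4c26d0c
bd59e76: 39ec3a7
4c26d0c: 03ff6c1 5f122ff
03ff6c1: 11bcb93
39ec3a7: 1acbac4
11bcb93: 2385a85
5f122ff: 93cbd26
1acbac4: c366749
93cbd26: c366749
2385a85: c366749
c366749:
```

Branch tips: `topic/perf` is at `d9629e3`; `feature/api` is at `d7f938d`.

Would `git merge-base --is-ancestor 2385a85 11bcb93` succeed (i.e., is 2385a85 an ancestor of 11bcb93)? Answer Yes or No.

Ancestors of 11bcb93 (commits reachable by following parents): {11bcb93, 2385a85, c366749}.
2385a85 is in that set, so it is an ancestor of 11bcb93.

Yes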